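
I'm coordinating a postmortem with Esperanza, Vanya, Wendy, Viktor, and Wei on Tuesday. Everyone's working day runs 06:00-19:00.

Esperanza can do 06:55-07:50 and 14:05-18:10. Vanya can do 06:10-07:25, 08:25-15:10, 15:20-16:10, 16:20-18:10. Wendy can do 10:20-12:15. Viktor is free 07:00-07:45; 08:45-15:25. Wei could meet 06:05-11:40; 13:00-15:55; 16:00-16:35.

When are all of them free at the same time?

none

Esperanza ∩ Vanya: 06:55-07:25, 14:05-15:10, 15:20-16:10, 16:20-18:10.
Esperanza ∩ Vanya ∩ Wendy: ∅.
Esperanza ∩ Vanya ∩ Wendy ∩ Viktor: ∅.
Esperanza ∩ Vanya ∩ Wendy ∩ Viktor ∩ Wei: ∅.
There is no time when everyone is free.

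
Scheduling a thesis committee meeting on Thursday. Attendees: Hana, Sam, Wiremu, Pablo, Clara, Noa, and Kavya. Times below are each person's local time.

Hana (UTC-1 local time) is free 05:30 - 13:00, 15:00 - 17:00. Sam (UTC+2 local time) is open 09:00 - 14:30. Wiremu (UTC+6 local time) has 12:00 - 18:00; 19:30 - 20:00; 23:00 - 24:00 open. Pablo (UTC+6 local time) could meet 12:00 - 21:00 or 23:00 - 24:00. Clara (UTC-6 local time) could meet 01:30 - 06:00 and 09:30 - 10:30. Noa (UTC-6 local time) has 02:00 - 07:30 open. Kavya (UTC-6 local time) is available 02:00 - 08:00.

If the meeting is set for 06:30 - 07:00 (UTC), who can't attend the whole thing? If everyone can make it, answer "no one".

Hana in UTC: 06:30-14:00, 16:00-18:00 (add 1h to convert from UTC-1).
Sam in UTC: 07:00-12:30 (subtract 2h to convert from UTC+2).
Wiremu in UTC: 06:00-12:00, 13:30-14:00, 17:00-18:00 (subtract 6h to convert from UTC+6).
Pablo in UTC: 06:00-15:00, 17:00-18:00 (subtract 6h to convert from UTC+6).
Clara in UTC: 07:30-12:00, 15:30-16:30 (add 6h to convert from UTC-6).
Noa in UTC: 08:00-13:30 (add 6h to convert from UTC-6).
Kavya in UTC: 08:00-14:00 (add 6h to convert from UTC-6).
Hana: free for 06:30-07:00. Sam: not fully free for 06:30-07:00. Wiremu: free for 06:30-07:00. Pablo: free for 06:30-07:00. Clara: not fully free for 06:30-07:00. Noa: not fully free for 06:30-07:00. Kavya: not fully free for 06:30-07:00.

Clara, Kavya, Noa, Sam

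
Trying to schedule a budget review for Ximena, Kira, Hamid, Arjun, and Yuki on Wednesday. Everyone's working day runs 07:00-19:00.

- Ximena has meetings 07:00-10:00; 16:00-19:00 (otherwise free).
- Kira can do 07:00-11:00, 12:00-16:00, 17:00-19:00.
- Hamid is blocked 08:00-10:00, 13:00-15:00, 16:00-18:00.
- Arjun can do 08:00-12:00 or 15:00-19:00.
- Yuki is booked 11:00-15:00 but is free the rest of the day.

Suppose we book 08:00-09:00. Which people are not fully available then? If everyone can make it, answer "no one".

Hamid, Ximena

Ximena free: 10:00-16:00 (invert busy blocks within the working day).
Kira free: 07:00-11:00, 12:00-16:00, 17:00-19:00.
Hamid free: 07:00-08:00, 10:00-13:00, 15:00-16:00, 18:00-19:00 (invert busy blocks within the working day).
Arjun free: 08:00-12:00, 15:00-19:00.
Yuki free: 07:00-11:00, 15:00-19:00 (invert busy blocks within the working day).
Ximena: not fully free for 08:00-09:00. Kira: free for 08:00-09:00. Hamid: not fully free for 08:00-09:00. Arjun: free for 08:00-09:00. Yuki: free for 08:00-09:00.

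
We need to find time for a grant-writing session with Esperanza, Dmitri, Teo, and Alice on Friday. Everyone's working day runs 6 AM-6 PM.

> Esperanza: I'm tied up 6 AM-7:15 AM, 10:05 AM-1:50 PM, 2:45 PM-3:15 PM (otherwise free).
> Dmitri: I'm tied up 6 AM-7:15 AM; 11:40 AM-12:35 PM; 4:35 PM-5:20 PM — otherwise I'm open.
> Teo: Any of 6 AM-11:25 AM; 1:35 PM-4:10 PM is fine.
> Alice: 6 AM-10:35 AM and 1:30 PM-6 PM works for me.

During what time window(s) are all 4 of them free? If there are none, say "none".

Esperanza free: 07:15-10:05, 13:50-14:45, 15:15-18:00 (invert busy blocks within the working day).
Dmitri free: 07:15-11:40, 12:35-16:35, 17:20-18:00 (invert busy blocks within the working day).
Teo free: 06:00-11:25, 13:35-16:10.
Alice free: 06:00-10:35, 13:30-18:00.
Esperanza ∩ Dmitri: 07:15-10:05, 13:50-14:45, 15:15-16:35, 17:20-18:00.
Esperanza ∩ Dmitri ∩ Teo: 07:15-10:05, 13:50-14:45, 15:15-16:10.
Esperanza ∩ Dmitri ∩ Teo ∩ Alice: 07:15-10:05, 13:50-14:45, 15:15-16:10.

07:15-10:05, 13:50-14:45, 15:15-16:10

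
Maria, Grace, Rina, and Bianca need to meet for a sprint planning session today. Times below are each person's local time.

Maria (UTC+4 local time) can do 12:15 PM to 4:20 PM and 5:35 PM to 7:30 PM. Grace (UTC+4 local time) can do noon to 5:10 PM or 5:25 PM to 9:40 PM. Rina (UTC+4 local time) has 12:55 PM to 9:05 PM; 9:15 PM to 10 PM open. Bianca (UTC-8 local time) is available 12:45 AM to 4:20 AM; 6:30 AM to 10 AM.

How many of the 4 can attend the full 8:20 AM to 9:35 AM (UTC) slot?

Maria in UTC: 08:15-12:20, 13:35-15:30 (subtract 4h to convert from UTC+4).
Grace in UTC: 08:00-13:10, 13:25-17:40 (subtract 4h to convert from UTC+4).
Rina in UTC: 08:55-17:05, 17:15-18:00 (subtract 4h to convert from UTC+4).
Bianca in UTC: 08:45-12:20, 14:30-18:00 (add 8h to convert from UTC-8).
Maria and Grace can make the full 08:20-09:35 slot — that's 2.

2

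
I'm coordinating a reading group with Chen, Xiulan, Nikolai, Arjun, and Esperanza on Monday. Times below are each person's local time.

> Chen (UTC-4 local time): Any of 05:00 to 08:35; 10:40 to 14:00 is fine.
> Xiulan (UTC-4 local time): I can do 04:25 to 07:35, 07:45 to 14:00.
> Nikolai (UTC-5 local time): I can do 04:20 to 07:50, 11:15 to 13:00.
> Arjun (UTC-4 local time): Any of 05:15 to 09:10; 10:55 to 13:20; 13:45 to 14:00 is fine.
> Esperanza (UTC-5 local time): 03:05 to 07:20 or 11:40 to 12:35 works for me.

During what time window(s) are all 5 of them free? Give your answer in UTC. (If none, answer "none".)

09:20-11:35, 11:45-12:20, 16:40-17:20

Chen in UTC: 09:00-12:35, 14:40-18:00 (add 4h to convert from UTC-4).
Xiulan in UTC: 08:25-11:35, 11:45-18:00 (add 4h to convert from UTC-4).
Nikolai in UTC: 09:20-12:50, 16:15-18:00 (add 5h to convert from UTC-5).
Arjun in UTC: 09:15-13:10, 14:55-17:20, 17:45-18:00 (add 4h to convert from UTC-4).
Esperanza in UTC: 08:05-12:20, 16:40-17:35 (add 5h to convert from UTC-5).
Chen ∩ Xiulan: 09:00-11:35, 11:45-12:35, 14:40-18:00.
Chen ∩ Xiulan ∩ Nikolai: 09:20-11:35, 11:45-12:35, 16:15-18:00.
Chen ∩ Xiulan ∩ Nikolai ∩ Arjun: 09:20-11:35, 11:45-12:35, 16:15-17:20, 17:45-18:00.
Chen ∩ Xiulan ∩ Nikolai ∩ Arjun ∩ Esperanza: 09:20-11:35, 11:45-12:20, 16:40-17:20.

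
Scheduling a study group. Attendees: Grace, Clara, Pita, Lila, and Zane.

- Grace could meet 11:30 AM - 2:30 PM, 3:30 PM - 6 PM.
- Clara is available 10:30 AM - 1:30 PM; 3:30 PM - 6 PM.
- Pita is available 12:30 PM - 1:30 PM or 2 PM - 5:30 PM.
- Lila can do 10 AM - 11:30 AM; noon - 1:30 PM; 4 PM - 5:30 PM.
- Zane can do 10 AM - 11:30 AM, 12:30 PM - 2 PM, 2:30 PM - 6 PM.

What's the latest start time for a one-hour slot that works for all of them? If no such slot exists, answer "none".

16:30

Grace ∩ Clara: 11:30-13:30, 15:30-18:00.
Grace ∩ Clara ∩ Pita: 12:30-13:30, 15:30-17:30.
Grace ∩ Clara ∩ Pita ∩ Lila: 12:30-13:30, 16:00-17:30.
Grace ∩ Clara ∩ Pita ∩ Lila ∩ Zane: 12:30-13:30, 16:00-17:30.
The last common window of at least 60 minutes is 16:00-17:30; a 60-minute meeting can start as late as 16:30 and still end by 17:30.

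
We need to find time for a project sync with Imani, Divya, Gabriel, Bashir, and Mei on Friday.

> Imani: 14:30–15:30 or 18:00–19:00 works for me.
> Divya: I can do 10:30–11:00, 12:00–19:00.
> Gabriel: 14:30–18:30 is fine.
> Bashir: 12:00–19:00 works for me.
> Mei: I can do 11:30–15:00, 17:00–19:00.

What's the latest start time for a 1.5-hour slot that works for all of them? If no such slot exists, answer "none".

none

Imani ∩ Divya: 14:30-15:30, 18:00-19:00.
Imani ∩ Divya ∩ Gabriel: 14:30-15:30, 18:00-18:30.
Imani ∩ Divya ∩ Gabriel ∩ Bashir: 14:30-15:30, 18:00-18:30.
Imani ∩ Divya ∩ Gabriel ∩ Bashir ∩ Mei: 14:30-15:00, 18:00-18:30.
So the common availability across everyone is 14:30-15:00, 18:00-18:30.
No common window is at least 90 minutes long.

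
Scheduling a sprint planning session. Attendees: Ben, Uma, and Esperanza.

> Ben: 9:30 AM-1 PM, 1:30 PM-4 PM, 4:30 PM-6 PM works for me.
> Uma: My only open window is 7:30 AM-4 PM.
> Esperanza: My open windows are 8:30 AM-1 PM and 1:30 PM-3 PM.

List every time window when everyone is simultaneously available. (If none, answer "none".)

Ben ∩ Uma: 09:30-13:00, 13:30-16:00.
Ben ∩ Uma ∩ Esperanza: 09:30-13:00, 13:30-15:00.

09:30-13:00, 13:30-15:00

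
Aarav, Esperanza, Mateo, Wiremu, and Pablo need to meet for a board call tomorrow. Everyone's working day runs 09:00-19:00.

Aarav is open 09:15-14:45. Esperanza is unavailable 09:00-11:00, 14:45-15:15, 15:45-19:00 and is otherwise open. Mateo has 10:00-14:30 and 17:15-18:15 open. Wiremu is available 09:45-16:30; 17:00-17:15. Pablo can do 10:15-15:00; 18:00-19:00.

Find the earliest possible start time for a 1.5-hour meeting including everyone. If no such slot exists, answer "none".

11:00

Aarav free: 09:15-14:45.
Esperanza free: 11:00-14:45, 15:15-15:45 (invert busy blocks within the working day).
Mateo free: 10:00-14:30, 17:15-18:15.
Wiremu free: 09:45-16:30, 17:00-17:15.
Pablo free: 10:15-15:00, 18:00-19:00.
Aarav ∩ Esperanza: 11:00-14:45.
Aarav ∩ Esperanza ∩ Mateo: 11:00-14:30.
Aarav ∩ Esperanza ∩ Mateo ∩ Wiremu: 11:00-14:30.
Aarav ∩ Esperanza ∩ Mateo ∩ Wiremu ∩ Pablo: 11:00-14:30.
The first common window of at least 90 minutes is 11:00-14:30, so the earliest start is 11:00.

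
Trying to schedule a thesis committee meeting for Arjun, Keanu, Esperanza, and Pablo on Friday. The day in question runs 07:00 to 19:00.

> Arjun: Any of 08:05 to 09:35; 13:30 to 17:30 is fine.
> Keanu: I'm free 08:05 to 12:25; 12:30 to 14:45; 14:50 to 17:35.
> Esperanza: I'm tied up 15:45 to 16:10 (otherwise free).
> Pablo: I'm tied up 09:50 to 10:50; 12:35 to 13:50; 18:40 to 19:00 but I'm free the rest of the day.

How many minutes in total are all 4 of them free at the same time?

Arjun free: 08:05-09:35, 13:30-17:30.
Keanu free: 08:05-12:25, 12:30-14:45, 14:50-17:35.
Esperanza free: 07:00-15:45, 16:10-19:00 (invert busy blocks within the working day).
Pablo free: 07:00-09:50, 10:50-12:35, 13:50-18:40 (invert busy blocks within the working day).
Arjun ∩ Keanu: 08:05-09:35, 13:30-14:45, 14:50-17:30.
Arjun ∩ Keanu ∩ Esperanza: 08:05-09:35, 13:30-14:45, 14:50-15:45, 16:10-17:30.
Arjun ∩ Keanu ∩ Esperanza ∩ Pablo: 08:05-09:35, 13:50-14:45, 14:50-15:45, 16:10-17:30.
Summing the common windows: 90 + 55 + 55 + 80 = 280 minutes.

280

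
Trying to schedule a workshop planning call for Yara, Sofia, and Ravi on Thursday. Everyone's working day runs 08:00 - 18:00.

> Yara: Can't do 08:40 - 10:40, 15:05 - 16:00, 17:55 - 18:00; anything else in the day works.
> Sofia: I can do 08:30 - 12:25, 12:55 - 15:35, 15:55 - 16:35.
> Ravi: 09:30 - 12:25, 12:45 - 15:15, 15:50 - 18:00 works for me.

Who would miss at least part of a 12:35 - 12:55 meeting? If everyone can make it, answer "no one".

Ravi, Sofia

Yara free: 08:00-08:40, 10:40-15:05, 16:00-17:55 (invert busy blocks within the working day).
Sofia free: 08:30-12:25, 12:55-15:35, 15:55-16:35.
Ravi free: 09:30-12:25, 12:45-15:15, 15:50-18:00.
Yara: free for 12:35-12:55. Sofia: not fully free for 12:35-12:55. Ravi: not fully free for 12:35-12:55.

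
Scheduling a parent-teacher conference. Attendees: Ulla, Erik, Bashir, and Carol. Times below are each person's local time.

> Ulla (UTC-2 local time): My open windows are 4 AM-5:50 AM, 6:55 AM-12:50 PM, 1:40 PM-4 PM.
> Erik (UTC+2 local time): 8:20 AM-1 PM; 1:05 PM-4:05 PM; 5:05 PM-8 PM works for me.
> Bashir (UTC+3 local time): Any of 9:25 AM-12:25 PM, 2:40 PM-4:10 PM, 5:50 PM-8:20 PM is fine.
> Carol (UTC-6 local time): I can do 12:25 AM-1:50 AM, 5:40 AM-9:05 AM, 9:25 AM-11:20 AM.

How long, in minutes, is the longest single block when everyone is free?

Ulla in UTC: 06:00-07:50, 08:55-14:50, 15:40-18:00 (add 2h to convert from UTC-2).
Erik in UTC: 06:20-11:00, 11:05-14:05, 15:05-18:00 (subtract 2h to convert from UTC+2).
Bashir in UTC: 06:25-09:25, 11:40-13:10, 14:50-17:20 (subtract 3h to convert from UTC+3).
Carol in UTC: 06:25-07:50, 11:40-15:05, 15:25-17:20 (add 6h to convert from UTC-6).
Ulla ∩ Erik: 06:20-07:50, 08:55-11:00, 11:05-14:05, 15:40-18:00.
Ulla ∩ Erik ∩ Bashir: 06:25-07:50, 08:55-09:25, 11:40-13:10, 15:40-17:20.
Ulla ∩ Erik ∩ Bashir ∩ Carol: 06:25-07:50, 11:40-13:10, 15:40-17:20.
The longest is 15:40-17:20 at 100 minutes.

100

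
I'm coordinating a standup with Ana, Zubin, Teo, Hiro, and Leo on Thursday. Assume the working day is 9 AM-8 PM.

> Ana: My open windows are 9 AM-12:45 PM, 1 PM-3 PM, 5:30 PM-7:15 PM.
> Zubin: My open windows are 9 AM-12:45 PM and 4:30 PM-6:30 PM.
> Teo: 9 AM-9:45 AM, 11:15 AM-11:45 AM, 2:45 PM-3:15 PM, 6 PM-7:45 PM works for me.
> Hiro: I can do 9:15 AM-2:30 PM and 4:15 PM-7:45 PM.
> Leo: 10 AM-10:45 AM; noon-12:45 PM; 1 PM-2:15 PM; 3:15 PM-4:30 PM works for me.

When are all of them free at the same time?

Ana ∩ Zubin: 09:00-12:45, 17:30-18:30.
Ana ∩ Zubin ∩ Teo: 09:00-09:45, 11:15-11:45, 18:00-18:30.
Ana ∩ Zubin ∩ Teo ∩ Hiro: 09:15-09:45, 11:15-11:45, 18:00-18:30.
Ana ∩ Zubin ∩ Teo ∩ Hiro ∩ Leo: ∅.
There is no time when everyone is free.

none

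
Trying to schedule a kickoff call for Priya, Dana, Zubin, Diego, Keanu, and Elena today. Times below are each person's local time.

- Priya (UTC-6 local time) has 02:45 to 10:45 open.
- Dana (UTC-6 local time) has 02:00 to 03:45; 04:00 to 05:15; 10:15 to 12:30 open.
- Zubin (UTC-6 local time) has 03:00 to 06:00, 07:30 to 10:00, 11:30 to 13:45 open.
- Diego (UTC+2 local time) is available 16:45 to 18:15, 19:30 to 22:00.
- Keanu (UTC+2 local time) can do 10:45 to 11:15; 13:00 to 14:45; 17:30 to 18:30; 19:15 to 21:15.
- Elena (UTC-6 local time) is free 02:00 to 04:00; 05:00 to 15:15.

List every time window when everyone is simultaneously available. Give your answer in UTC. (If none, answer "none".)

none

Priya in UTC: 08:45-16:45 (add 6h to convert from UTC-6).
Dana in UTC: 08:00-09:45, 10:00-11:15, 16:15-18:30 (add 6h to convert from UTC-6).
Zubin in UTC: 09:00-12:00, 13:30-16:00, 17:30-19:45 (add 6h to convert from UTC-6).
Diego in UTC: 14:45-16:15, 17:30-20:00 (subtract 2h to convert from UTC+2).
Keanu in UTC: 08:45-09:15, 11:00-12:45, 15:30-16:30, 17:15-19:15 (subtract 2h to convert from UTC+2).
Elena in UTC: 08:00-10:00, 11:00-21:15 (add 6h to convert from UTC-6).
Priya ∩ Dana: 08:45-09:45, 10:00-11:15, 16:15-16:45.
Priya ∩ Dana ∩ Zubin: 09:00-09:45, 10:00-11:15.
Priya ∩ Dana ∩ Zubin ∩ Diego: ∅.
Priya ∩ Dana ∩ Zubin ∩ Diego ∩ Keanu: ∅.
Priya ∩ Dana ∩ Zubin ∩ Diego ∩ Keanu ∩ Elena: ∅.
There is no time when everyone is free.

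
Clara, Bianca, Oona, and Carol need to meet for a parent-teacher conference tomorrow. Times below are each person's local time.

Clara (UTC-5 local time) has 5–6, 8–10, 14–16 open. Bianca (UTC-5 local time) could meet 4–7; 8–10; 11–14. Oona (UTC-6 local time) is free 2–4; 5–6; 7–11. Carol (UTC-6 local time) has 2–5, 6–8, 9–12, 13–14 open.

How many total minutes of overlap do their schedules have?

60

Clara in UTC: 10:00-11:00, 13:00-15:00, 19:00-21:00 (add 5h to convert from UTC-5).
Bianca in UTC: 09:00-12:00, 13:00-15:00, 16:00-19:00 (add 5h to convert from UTC-5).
Oona in UTC: 08:00-10:00, 11:00-12:00, 13:00-17:00 (add 6h to convert from UTC-6).
Carol in UTC: 08:00-11:00, 12:00-14:00, 15:00-18:00, 19:00-20:00 (add 6h to convert from UTC-6).
Clara ∩ Bianca: 10:00-11:00, 13:00-15:00.
Clara ∩ Bianca ∩ Oona: 13:00-15:00.
Clara ∩ Bianca ∩ Oona ∩ Carol: 13:00-14:00.
Those are the intersection windows.
That's a single block of 60 minutes.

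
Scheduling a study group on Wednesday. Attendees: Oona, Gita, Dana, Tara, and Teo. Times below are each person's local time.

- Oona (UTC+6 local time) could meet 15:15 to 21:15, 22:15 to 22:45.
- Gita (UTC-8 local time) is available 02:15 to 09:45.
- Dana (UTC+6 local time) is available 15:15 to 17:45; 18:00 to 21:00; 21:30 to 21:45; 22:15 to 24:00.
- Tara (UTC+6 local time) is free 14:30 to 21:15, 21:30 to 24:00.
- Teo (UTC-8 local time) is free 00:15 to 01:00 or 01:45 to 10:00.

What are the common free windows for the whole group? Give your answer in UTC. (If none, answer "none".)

Oona in UTC: 09:15-15:15, 16:15-16:45 (subtract 6h to convert from UTC+6).
Gita in UTC: 10:15-17:45 (add 8h to convert from UTC-8).
Dana in UTC: 09:15-11:45, 12:00-15:00, 15:30-15:45, 16:15-18:00 (subtract 6h to convert from UTC+6).
Tara in UTC: 08:30-15:15, 15:30-18:00 (subtract 6h to convert from UTC+6).
Teo in UTC: 08:15-09:00, 09:45-18:00 (add 8h to convert from UTC-8).
Oona ∩ Gita: 10:15-15:15, 16:15-16:45.
Oona ∩ Gita ∩ Dana: 10:15-11:45, 12:00-15:00, 16:15-16:45.
Oona ∩ Gita ∩ Dana ∩ Tara: 10:15-11:45, 12:00-15:00, 16:15-16:45.
Oona ∩ Gita ∩ Dana ∩ Tara ∩ Teo: 10:15-11:45, 12:00-15:00, 16:15-16:45.

10:15-11:45, 12:00-15:00, 16:15-16:45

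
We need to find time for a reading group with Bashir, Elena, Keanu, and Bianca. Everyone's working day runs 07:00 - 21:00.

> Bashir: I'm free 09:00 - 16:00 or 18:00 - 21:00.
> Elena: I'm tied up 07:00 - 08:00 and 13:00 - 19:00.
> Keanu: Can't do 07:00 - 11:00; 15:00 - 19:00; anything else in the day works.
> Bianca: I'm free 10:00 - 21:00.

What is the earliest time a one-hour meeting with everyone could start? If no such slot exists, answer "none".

Bashir free: 09:00-16:00, 18:00-21:00.
Elena free: 08:00-13:00, 19:00-21:00 (invert busy blocks within the working day).
Keanu free: 11:00-15:00, 19:00-21:00 (invert busy blocks within the working day).
Bianca free: 10:00-21:00.
Bashir ∩ Elena: 09:00-13:00, 19:00-21:00.
Bashir ∩ Elena ∩ Keanu: 11:00-13:00, 19:00-21:00.
Bashir ∩ Elena ∩ Keanu ∩ Bianca: 11:00-13:00, 19:00-21:00.
The first common window of at least 60 minutes is 11:00-13:00, so the earliest start is 11:00.

11:00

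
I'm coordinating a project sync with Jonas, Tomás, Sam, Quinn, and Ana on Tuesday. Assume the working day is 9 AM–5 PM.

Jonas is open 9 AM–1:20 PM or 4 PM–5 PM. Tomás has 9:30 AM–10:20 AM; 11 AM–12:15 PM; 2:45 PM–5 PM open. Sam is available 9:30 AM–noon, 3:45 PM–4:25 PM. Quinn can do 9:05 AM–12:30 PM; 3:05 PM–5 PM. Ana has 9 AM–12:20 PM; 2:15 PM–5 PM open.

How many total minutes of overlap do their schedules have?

Jonas ∩ Tomás: 09:30-10:20, 11:00-12:15, 16:00-17:00.
Jonas ∩ Tomás ∩ Sam: 09:30-10:20, 11:00-12:00, 16:00-16:25.
Jonas ∩ Tomás ∩ Sam ∩ Quinn: 09:30-10:20, 11:00-12:00, 16:00-16:25.
Jonas ∩ Tomás ∩ Sam ∩ Quinn ∩ Ana: 09:30-10:20, 11:00-12:00, 16:00-16:25.
So the common availability across everyone is 09:30-10:20, 11:00-12:00, 16:00-16:25.
Summing the common windows: 50 + 60 + 25 = 135 minutes.

135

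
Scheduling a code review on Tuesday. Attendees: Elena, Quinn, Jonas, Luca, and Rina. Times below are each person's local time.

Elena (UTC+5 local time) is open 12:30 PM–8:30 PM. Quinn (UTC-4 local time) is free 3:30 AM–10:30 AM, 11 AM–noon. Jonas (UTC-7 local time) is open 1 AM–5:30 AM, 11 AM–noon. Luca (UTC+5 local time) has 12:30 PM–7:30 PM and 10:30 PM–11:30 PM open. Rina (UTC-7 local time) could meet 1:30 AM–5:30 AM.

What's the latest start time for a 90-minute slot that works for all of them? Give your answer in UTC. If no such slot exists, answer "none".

11:00

Elena in UTC: 07:30-15:30 (subtract 5h to convert from UTC+5).
Quinn in UTC: 07:30-14:30, 15:00-16:00 (add 4h to convert from UTC-4).
Jonas in UTC: 08:00-12:30, 18:00-19:00 (add 7h to convert from UTC-7).
Luca in UTC: 07:30-14:30, 17:30-18:30 (subtract 5h to convert from UTC+5).
Rina in UTC: 08:30-12:30 (add 7h to convert from UTC-7).
Elena ∩ Quinn: 07:30-14:30, 15:00-15:30.
Elena ∩ Quinn ∩ Jonas: 08:00-12:30.
Elena ∩ Quinn ∩ Jonas ∩ Luca: 08:00-12:30.
Elena ∩ Quinn ∩ Jonas ∩ Luca ∩ Rina: 08:30-12:30.
The last common window of at least 90 minutes is 08:30-12:30; a 90-minute meeting can start as late as 11:00 and still end by 12:30.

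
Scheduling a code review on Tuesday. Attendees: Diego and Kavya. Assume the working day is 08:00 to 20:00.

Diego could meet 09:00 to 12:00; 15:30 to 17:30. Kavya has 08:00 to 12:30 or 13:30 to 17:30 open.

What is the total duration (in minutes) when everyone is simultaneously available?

Diego ∩ Kavya: 09:00-12:00, 15:30-17:30.
Those are the intersection windows.
Summing the common windows: 180 + 120 = 300 minutes.

300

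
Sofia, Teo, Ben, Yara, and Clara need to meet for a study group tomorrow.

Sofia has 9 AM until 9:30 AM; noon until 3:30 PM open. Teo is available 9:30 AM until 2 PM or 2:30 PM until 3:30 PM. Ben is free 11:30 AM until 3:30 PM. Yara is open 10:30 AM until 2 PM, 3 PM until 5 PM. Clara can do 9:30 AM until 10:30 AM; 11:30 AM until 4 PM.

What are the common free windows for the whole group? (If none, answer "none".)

Sofia ∩ Teo: 12:00-14:00, 14:30-15:30.
Sofia ∩ Teo ∩ Ben: 12:00-14:00, 14:30-15:30.
Sofia ∩ Teo ∩ Ben ∩ Yara: 12:00-14:00, 15:00-15:30.
Sofia ∩ Teo ∩ Ben ∩ Yara ∩ Clara: 12:00-14:00, 15:00-15:30.
Those are the intersection windows.

12:00-14:00, 15:00-15:30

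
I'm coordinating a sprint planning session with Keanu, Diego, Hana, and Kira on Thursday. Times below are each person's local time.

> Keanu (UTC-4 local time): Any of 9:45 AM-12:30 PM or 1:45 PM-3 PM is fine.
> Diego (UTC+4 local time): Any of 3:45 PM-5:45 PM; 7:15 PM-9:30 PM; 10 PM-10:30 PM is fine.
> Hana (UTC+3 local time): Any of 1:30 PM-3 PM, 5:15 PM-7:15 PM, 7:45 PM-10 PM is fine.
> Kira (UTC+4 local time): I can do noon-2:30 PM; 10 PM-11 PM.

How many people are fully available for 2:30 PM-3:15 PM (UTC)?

2

Keanu in UTC: 13:45-16:30, 17:45-19:00 (add 4h to convert from UTC-4).
Diego in UTC: 11:45-13:45, 15:15-17:30, 18:00-18:30 (subtract 4h to convert from UTC+4).
Hana in UTC: 10:30-12:00, 14:15-16:15, 16:45-19:00 (subtract 3h to convert from UTC+3).
Kira in UTC: 08:00-10:30, 18:00-19:00 (subtract 4h to convert from UTC+4).
Keanu and Hana can make the full 14:30-15:15 slot — that's 2.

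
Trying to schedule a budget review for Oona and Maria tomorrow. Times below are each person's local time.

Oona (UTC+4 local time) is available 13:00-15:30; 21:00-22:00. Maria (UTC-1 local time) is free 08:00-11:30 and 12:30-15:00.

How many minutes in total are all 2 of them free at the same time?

Oona in UTC: 09:00-11:30, 17:00-18:00 (subtract 4h to convert from UTC+4).
Maria in UTC: 09:00-12:30, 13:30-16:00 (add 1h to convert from UTC-1).
Oona ∩ Maria: 09:00-11:30.
That's a single block of 150 minutes.

150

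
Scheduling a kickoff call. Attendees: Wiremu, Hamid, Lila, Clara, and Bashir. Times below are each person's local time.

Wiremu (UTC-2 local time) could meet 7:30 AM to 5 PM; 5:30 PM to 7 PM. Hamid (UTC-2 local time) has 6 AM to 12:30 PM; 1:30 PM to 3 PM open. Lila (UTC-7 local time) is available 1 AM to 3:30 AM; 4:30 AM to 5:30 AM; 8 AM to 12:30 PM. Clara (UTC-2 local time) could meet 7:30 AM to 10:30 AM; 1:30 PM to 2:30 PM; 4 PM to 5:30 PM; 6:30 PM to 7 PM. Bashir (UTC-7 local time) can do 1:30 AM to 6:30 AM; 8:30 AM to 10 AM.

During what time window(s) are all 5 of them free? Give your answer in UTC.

Wiremu in UTC: 09:30-19:00, 19:30-21:00 (add 2h to convert from UTC-2).
Hamid in UTC: 08:00-14:30, 15:30-17:00 (add 2h to convert from UTC-2).
Lila in UTC: 08:00-10:30, 11:30-12:30, 15:00-19:30 (add 7h to convert from UTC-7).
Clara in UTC: 09:30-12:30, 15:30-16:30, 18:00-19:30, 20:30-21:00 (add 2h to convert from UTC-2).
Bashir in UTC: 08:30-13:30, 15:30-17:00 (add 7h to convert from UTC-7).
Wiremu ∩ Hamid: 09:30-14:30, 15:30-17:00.
Wiremu ∩ Hamid ∩ Lila: 09:30-10:30, 11:30-12:30, 15:30-17:00.
Wiremu ∩ Hamid ∩ Lila ∩ Clara: 09:30-10:30, 11:30-12:30, 15:30-16:30.
Wiremu ∩ Hamid ∩ Lila ∩ Clara ∩ Bashir: 09:30-10:30, 11:30-12:30, 15:30-16:30.

09:30-10:30, 11:30-12:30, 15:30-16:30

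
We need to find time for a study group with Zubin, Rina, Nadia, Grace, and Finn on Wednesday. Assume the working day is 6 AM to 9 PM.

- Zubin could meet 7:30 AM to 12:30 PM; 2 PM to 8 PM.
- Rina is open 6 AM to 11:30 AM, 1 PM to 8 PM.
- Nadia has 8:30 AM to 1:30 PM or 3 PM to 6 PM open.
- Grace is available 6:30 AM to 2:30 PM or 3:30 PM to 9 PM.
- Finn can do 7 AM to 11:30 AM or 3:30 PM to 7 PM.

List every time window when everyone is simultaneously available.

08:30-11:30, 15:30-18:00

Zubin ∩ Rina: 07:30-11:30, 14:00-20:00.
Zubin ∩ Rina ∩ Nadia: 08:30-11:30, 15:00-18:00.
Zubin ∩ Rina ∩ Nadia ∩ Grace: 08:30-11:30, 15:30-18:00.
Zubin ∩ Rina ∩ Nadia ∩ Grace ∩ Finn: 08:30-11:30, 15:30-18:00.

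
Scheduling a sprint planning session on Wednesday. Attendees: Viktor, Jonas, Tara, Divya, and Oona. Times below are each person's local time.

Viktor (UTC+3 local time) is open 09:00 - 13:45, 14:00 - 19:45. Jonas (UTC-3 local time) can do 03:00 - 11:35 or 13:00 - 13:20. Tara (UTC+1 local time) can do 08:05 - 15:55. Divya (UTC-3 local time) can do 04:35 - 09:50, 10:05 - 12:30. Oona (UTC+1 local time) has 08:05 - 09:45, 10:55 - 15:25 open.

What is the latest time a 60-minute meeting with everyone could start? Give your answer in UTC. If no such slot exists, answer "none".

13:25

Viktor in UTC: 06:00-10:45, 11:00-16:45 (subtract 3h to convert from UTC+3).
Jonas in UTC: 06:00-14:35, 16:00-16:20 (add 3h to convert from UTC-3).
Tara in UTC: 07:05-14:55 (subtract 1h to convert from UTC+1).
Divya in UTC: 07:35-12:50, 13:05-15:30 (add 3h to convert from UTC-3).
Oona in UTC: 07:05-08:45, 09:55-14:25 (subtract 1h to convert from UTC+1).
Viktor ∩ Jonas: 06:00-10:45, 11:00-14:35, 16:00-16:20.
Viktor ∩ Jonas ∩ Tara: 07:05-10:45, 11:00-14:35.
Viktor ∩ Jonas ∩ Tara ∩ Divya: 07:35-10:45, 11:00-12:50, 13:05-14:35.
Viktor ∩ Jonas ∩ Tara ∩ Divya ∩ Oona: 07:35-08:45, 09:55-10:45, 11:00-12:50, 13:05-14:25.
The last common window of at least 60 minutes is 13:05-14:25; a 60-minute meeting can start as late as 13:25 and still end by 14:25.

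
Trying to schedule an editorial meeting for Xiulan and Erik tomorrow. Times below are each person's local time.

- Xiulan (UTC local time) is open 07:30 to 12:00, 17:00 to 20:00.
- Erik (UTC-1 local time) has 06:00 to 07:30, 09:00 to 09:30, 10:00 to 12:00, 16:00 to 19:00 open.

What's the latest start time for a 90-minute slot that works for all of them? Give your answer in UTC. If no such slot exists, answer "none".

18:30

Xiulan in UTC: 07:30-12:00, 17:00-20:00.
Erik in UTC: 07:00-08:30, 10:00-10:30, 11:00-13:00, 17:00-20:00 (add 1h to convert from UTC-1).
Xiulan ∩ Erik: 07:30-08:30, 10:00-10:30, 11:00-12:00, 17:00-20:00.
So the common availability across everyone is 07:30-08:30, 10:00-10:30, 11:00-12:00, 17:00-20:00.
The last common window of at least 90 minutes is 17:00-20:00; a 90-minute meeting can start as late as 18:30 and still end by 20:00.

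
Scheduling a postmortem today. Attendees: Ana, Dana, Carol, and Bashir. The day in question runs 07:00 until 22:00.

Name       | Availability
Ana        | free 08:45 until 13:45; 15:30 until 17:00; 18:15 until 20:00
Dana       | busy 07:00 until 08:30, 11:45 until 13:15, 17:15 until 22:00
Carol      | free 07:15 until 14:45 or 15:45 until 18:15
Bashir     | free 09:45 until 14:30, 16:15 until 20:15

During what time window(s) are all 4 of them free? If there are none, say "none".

09:45-11:45, 13:15-13:45, 16:15-17:00

Ana free: 08:45-13:45, 15:30-17:00, 18:15-20:00.
Dana free: 08:30-11:45, 13:15-17:15 (invert busy blocks within the working day).
Carol free: 07:15-14:45, 15:45-18:15.
Bashir free: 09:45-14:30, 16:15-20:15.
Ana ∩ Dana: 08:45-11:45, 13:15-13:45, 15:30-17:00.
Ana ∩ Dana ∩ Carol: 08:45-11:45, 13:15-13:45, 15:45-17:00.
Ana ∩ Dana ∩ Carol ∩ Bashir: 09:45-11:45, 13:15-13:45, 16:15-17:00.
So the common availability across everyone is 09:45-11:45, 13:15-13:45, 16:15-17:00.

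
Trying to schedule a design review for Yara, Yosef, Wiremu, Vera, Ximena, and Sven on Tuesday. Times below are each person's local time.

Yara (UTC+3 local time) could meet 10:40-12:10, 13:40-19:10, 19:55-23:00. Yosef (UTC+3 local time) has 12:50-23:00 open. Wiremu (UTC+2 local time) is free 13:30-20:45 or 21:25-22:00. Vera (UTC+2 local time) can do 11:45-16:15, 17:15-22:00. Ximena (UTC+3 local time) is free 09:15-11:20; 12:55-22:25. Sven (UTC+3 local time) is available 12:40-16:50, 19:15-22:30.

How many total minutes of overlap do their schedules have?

250

Yara in UTC: 07:40-09:10, 10:40-16:10, 16:55-20:00 (subtract 3h to convert from UTC+3).
Yosef in UTC: 09:50-20:00 (subtract 3h to convert from UTC+3).
Wiremu in UTC: 11:30-18:45, 19:25-20:00 (subtract 2h to convert from UTC+2).
Vera in UTC: 09:45-14:15, 15:15-20:00 (subtract 2h to convert from UTC+2).
Ximena in UTC: 06:15-08:20, 09:55-19:25 (subtract 3h to convert from UTC+3).
Sven in UTC: 09:40-13:50, 16:15-19:30 (subtract 3h to convert from UTC+3).
Yara ∩ Yosef: 10:40-16:10, 16:55-20:00.
Yara ∩ Yosef ∩ Wiremu: 11:30-16:10, 16:55-18:45, 19:25-20:00.
Yara ∩ Yosef ∩ Wiremu ∩ Vera: 11:30-14:15, 15:15-16:10, 16:55-18:45, 19:25-20:00.
Yara ∩ Yosef ∩ Wiremu ∩ Vera ∩ Ximena: 11:30-14:15, 15:15-16:10, 16:55-18:45.
Yara ∩ Yosef ∩ Wiremu ∩ Vera ∩ Ximena ∩ Sven: 11:30-13:50, 16:55-18:45.
Summing the common windows: 140 + 110 = 250 minutes.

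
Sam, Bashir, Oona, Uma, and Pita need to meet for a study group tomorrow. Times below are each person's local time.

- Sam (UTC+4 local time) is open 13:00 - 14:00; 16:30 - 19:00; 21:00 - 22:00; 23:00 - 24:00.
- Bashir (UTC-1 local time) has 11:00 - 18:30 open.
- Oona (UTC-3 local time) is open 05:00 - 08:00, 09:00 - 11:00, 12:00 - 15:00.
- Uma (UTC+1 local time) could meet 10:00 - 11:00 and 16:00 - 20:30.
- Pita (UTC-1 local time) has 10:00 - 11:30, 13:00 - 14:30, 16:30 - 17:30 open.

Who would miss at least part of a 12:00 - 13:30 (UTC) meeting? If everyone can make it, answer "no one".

Sam in UTC: 09:00-10:00, 12:30-15:00, 17:00-18:00, 19:00-20:00 (subtract 4h to convert from UTC+4).
Bashir in UTC: 12:00-19:30 (add 1h to convert from UTC-1).
Oona in UTC: 08:00-11:00, 12:00-14:00, 15:00-18:00 (add 3h to convert from UTC-3).
Uma in UTC: 09:00-10:00, 15:00-19:30 (subtract 1h to convert from UTC+1).
Pita in UTC: 11:00-12:30, 14:00-15:30, 17:30-18:30 (add 1h to convert from UTC-1).
Sam: not fully free for 12:00-13:30. Bashir: free for 12:00-13:30. Oona: free for 12:00-13:30. Uma: not fully free for 12:00-13:30. Pita: not fully free for 12:00-13:30.

Pita, Sam, Uma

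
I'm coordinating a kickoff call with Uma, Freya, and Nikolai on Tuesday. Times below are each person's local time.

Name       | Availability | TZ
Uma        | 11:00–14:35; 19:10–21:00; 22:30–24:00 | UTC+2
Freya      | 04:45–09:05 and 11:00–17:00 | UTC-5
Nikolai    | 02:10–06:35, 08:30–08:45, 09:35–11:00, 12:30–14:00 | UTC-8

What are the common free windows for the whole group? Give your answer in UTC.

Uma in UTC: 09:00-12:35, 17:10-19:00, 20:30-22:00 (subtract 2h to convert from UTC+2).
Freya in UTC: 09:45-14:05, 16:00-22:00 (add 5h to convert from UTC-5).
Nikolai in UTC: 10:10-14:35, 16:30-16:45, 17:35-19:00, 20:30-22:00 (add 8h to convert from UTC-8).
Uma ∩ Freya: 09:45-12:35, 17:10-19:00, 20:30-22:00.
Uma ∩ Freya ∩ Nikolai: 10:10-12:35, 17:35-19:00, 20:30-22:00.
Those are the intersection windows.

10:10-12:35, 17:35-19:00, 20:30-22:00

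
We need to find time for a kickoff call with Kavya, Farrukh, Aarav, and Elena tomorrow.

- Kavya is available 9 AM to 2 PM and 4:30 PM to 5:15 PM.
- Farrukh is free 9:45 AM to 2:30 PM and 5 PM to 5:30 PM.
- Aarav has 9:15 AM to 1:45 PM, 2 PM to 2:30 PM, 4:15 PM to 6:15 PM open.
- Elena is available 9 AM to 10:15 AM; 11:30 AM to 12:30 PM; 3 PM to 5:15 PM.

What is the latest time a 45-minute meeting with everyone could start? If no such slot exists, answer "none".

11:45

Kavya ∩ Farrukh: 09:45-14:00, 17:00-17:15.
Kavya ∩ Farrukh ∩ Aarav: 09:45-13:45, 17:00-17:15.
Kavya ∩ Farrukh ∩ Aarav ∩ Elena: 09:45-10:15, 11:30-12:30, 17:00-17:15.
The last common window of at least 45 minutes is 11:30-12:30; a 45-minute meeting can start as late as 11:45 and still end by 12:30.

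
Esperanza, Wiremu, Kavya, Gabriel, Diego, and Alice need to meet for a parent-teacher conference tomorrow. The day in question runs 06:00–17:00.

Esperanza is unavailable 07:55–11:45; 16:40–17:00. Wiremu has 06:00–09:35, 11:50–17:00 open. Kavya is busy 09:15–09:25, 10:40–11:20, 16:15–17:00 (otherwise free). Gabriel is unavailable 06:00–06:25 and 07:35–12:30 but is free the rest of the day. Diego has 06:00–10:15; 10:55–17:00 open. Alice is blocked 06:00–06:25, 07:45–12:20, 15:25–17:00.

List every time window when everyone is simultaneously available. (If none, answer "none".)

Esperanza free: 06:00-07:55, 11:45-16:40 (invert busy blocks within the working day).
Wiremu free: 06:00-09:35, 11:50-17:00.
Kavya free: 06:00-09:15, 09:25-10:40, 11:20-16:15 (invert busy blocks within the working day).
Gabriel free: 06:25-07:35, 12:30-17:00 (invert busy blocks within the working day).
Diego free: 06:00-10:15, 10:55-17:00.
Alice free: 06:25-07:45, 12:20-15:25 (invert busy blocks within the working day).
Esperanza ∩ Wiremu: 06:00-07:55, 11:50-16:40.
Esperanza ∩ Wiremu ∩ Kavya: 06:00-07:55, 11:50-16:15.
Esperanza ∩ Wiremu ∩ Kavya ∩ Gabriel: 06:25-07:35, 12:30-16:15.
Esperanza ∩ Wiremu ∩ Kavya ∩ Gabriel ∩ Diego: 06:25-07:35, 12:30-16:15.
Esperanza ∩ Wiremu ∩ Kavya ∩ Gabriel ∩ Diego ∩ Alice: 06:25-07:35, 12:30-15:25.

06:25-07:35, 12:30-15:25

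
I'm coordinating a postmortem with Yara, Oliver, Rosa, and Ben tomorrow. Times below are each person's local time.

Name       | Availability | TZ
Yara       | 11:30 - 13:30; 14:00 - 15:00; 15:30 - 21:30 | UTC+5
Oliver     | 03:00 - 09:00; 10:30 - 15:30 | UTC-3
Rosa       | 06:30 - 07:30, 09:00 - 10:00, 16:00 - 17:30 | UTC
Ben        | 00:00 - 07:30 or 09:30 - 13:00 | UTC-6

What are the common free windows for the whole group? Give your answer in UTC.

Yara in UTC: 06:30-08:30, 09:00-10:00, 10:30-16:30 (subtract 5h to convert from UTC+5).
Oliver in UTC: 06:00-12:00, 13:30-18:30 (add 3h to convert from UTC-3).
Rosa in UTC: 06:30-07:30, 09:00-10:00, 16:00-17:30.
Ben in UTC: 06:00-13:30, 15:30-19:00 (add 6h to convert from UTC-6).
Yara ∩ Oliver: 06:30-08:30, 09:00-10:00, 10:30-12:00, 13:30-16:30.
Yara ∩ Oliver ∩ Rosa: 06:30-07:30, 09:00-10:00, 16:00-16:30.
Yara ∩ Oliver ∩ Rosa ∩ Ben: 06:30-07:30, 09:00-10:00, 16:00-16:30.
Those are the intersection windows.

06:30-07:30, 09:00-10:00, 16:00-16:30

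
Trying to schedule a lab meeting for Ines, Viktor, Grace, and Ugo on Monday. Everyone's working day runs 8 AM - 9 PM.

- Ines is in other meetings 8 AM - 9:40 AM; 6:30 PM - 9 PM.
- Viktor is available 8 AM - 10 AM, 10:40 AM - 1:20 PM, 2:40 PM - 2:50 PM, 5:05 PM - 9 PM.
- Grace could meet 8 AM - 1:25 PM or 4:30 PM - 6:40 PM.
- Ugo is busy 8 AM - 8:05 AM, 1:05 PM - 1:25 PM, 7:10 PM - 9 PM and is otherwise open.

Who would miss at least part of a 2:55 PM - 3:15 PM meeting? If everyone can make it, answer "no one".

Ines free: 09:40-18:30 (invert busy blocks within the working day).
Viktor free: 08:00-10:00, 10:40-13:20, 14:40-14:50, 17:05-21:00.
Grace free: 08:00-13:25, 16:30-18:40.
Ugo free: 08:05-13:05, 13:25-19:10 (invert busy blocks within the working day).
Ines: free for 14:55-15:15. Viktor: not fully free for 14:55-15:15. Grace: not fully free for 14:55-15:15. Ugo: free for 14:55-15:15.

Grace, Viktor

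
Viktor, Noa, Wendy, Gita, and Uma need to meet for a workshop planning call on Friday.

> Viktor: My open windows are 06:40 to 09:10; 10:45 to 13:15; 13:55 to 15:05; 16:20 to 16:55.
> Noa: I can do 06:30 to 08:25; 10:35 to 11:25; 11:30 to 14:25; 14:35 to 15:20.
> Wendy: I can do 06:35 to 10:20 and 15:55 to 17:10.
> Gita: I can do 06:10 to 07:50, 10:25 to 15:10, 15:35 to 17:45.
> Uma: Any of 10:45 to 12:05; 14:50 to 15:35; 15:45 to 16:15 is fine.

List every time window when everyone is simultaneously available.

none

Viktor ∩ Noa: 06:40-08:25, 10:45-11:25, 11:30-13:15, 13:55-14:25, 14:35-15:05.
Viktor ∩ Noa ∩ Wendy: 06:40-08:25.
Viktor ∩ Noa ∩ Wendy ∩ Gita: 06:40-07:50.
Viktor ∩ Noa ∩ Wendy ∩ Gita ∩ Uma: ∅.
There is no time when everyone is free.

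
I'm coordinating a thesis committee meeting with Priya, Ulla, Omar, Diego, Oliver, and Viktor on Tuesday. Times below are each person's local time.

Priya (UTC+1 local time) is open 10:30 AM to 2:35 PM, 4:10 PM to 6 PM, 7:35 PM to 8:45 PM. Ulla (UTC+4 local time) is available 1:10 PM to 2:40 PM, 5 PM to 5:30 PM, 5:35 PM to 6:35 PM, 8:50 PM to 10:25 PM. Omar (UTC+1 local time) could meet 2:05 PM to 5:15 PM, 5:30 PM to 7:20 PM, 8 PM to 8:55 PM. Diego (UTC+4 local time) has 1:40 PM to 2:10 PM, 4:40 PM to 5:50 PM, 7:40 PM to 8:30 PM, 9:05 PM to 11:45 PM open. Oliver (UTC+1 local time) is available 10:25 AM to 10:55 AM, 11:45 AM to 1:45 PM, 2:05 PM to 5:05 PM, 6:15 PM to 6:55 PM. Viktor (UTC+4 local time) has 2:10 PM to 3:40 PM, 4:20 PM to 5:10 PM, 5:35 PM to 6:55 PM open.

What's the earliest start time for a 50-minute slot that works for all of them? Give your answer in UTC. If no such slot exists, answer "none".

Priya in UTC: 09:30-13:35, 15:10-17:00, 18:35-19:45 (subtract 1h to convert from UTC+1).
Ulla in UTC: 09:10-10:40, 13:00-13:30, 13:35-14:35, 16:50-18:25 (subtract 4h to convert from UTC+4).
Omar in UTC: 13:05-16:15, 16:30-18:20, 19:00-19:55 (subtract 1h to convert from UTC+1).
Diego in UTC: 09:40-10:10, 12:40-13:50, 15:40-16:30, 17:05-19:45 (subtract 4h to convert from UTC+4).
Oliver in UTC: 09:25-09:55, 10:45-12:45, 13:05-16:05, 17:15-17:55 (subtract 1h to convert from UTC+1).
Viktor in UTC: 10:10-11:40, 12:20-13:10, 13:35-14:55 (subtract 4h to convert from UTC+4).
Priya ∩ Ulla: 09:30-10:40, 13:00-13:30, 16:50-17:00.
Priya ∩ Ulla ∩ Omar: 13:05-13:30, 16:50-17:00.
Priya ∩ Ulla ∩ Omar ∩ Diego: 13:05-13:30.
Priya ∩ Ulla ∩ Omar ∩ Diego ∩ Oliver: 13:05-13:30.
Priya ∩ Ulla ∩ Omar ∩ Diego ∩ Oliver ∩ Viktor: 13:05-13:10.
Those are the intersection windows.
No common window is at least 50 minutes long.

none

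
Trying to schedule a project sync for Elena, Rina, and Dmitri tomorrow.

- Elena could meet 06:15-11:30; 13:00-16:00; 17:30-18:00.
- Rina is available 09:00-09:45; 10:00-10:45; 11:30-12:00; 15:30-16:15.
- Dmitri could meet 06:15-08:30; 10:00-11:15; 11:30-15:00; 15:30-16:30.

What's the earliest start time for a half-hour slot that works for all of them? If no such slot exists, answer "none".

Elena ∩ Rina: 09:00-09:45, 10:00-10:45, 15:30-16:00.
Elena ∩ Rina ∩ Dmitri: 10:00-10:45, 15:30-16:00.
The first common window of at least 30 minutes is 10:00-10:45, so the earliest start is 10:00.

10:00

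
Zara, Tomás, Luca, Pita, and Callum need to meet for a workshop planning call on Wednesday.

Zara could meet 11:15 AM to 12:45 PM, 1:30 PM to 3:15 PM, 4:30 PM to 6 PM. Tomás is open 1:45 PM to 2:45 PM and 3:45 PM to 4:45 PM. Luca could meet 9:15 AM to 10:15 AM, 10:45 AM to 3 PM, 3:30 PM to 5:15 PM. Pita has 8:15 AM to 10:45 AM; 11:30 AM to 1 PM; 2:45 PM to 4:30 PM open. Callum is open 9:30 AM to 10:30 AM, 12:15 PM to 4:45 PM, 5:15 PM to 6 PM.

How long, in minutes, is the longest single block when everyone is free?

0

Zara ∩ Tomás: 13:45-14:45, 16:30-16:45.
Zara ∩ Tomás ∩ Luca: 13:45-14:45, 16:30-16:45.
Zara ∩ Tomás ∩ Luca ∩ Pita: ∅.
Zara ∩ Tomás ∩ Luca ∩ Pita ∩ Callum: ∅.
There is no time when everyone is free.
No common window exists, so the longest block is 0 minutes.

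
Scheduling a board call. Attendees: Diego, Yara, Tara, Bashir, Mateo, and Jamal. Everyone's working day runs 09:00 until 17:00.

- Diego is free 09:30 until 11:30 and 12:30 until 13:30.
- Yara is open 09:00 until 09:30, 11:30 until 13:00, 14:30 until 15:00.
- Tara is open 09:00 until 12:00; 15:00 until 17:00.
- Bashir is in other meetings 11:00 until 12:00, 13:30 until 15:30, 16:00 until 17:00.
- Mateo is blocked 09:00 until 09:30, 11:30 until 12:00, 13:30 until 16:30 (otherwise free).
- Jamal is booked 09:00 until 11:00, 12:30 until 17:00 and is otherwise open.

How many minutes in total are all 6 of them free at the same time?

Diego free: 09:30-11:30, 12:30-13:30.
Yara free: 09:00-09:30, 11:30-13:00, 14:30-15:00.
Tara free: 09:00-12:00, 15:00-17:00.
Bashir free: 09:00-11:00, 12:00-13:30, 15:30-16:00 (invert busy blocks within the working day).
Mateo free: 09:30-11:30, 12:00-13:30, 16:30-17:00 (invert busy blocks within the working day).
Jamal free: 11:00-12:30 (invert busy blocks within the working day).
Diego ∩ Yara: 12:30-13:00.
Diego ∩ Yara ∩ Tara: ∅.
Diego ∩ Yara ∩ Tara ∩ Bashir: ∅.
Diego ∩ Yara ∩ Tara ∩ Bashir ∩ Mateo: ∅.
Diego ∩ Yara ∩ Tara ∩ Bashir ∩ Mateo ∩ Jamal: ∅.
There is no time when everyone is free.
There is no common window, so the total is 0 minutes.

0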